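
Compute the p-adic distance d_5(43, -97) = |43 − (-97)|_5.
d_5(43, -97) = 1/5

Step 1 — x − y = 43 − (-97) = 140. Step 2 — v_5(140) = 1 (factor: 140 = (5^1 · 28); the sign does not affect v_p). Step 3 — |x − y|_5 = 5^{-1} = 1/5.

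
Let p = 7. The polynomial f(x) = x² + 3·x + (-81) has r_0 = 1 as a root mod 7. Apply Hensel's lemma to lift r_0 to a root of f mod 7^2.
r_1 = 36 (mod 49)

Hensel: r_{i+1} = r_i − f(r_i)·(f′(r_i))^{-1} mod 7^{i+2}, f′(x) = 2x + 3. Iterate:
  r_0 = 1 (mod 7)
  r_1 = 36 (mod 49)
Final: r = 36 satisfies f(r) ≡ 0 mod 7^2.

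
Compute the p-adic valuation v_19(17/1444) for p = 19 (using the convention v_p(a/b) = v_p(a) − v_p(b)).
v_19(17/1444) = -2

Factor powers of 19 from the numerator and denominator of the reduced fraction: 17 = 19^0 · 17 and 1444 = 19^2 · 4. Apply v_p(a/b) = v_p(a) − v_p(b): v_19(17/1444) = 0 − 2 = -2.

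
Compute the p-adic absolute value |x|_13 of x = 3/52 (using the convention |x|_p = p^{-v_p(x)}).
|3/52|_13 = 13

Step 1 — compute v_13(x) by factoring powers of 13 out of the numerator and denominator: v_13(3/52) = -1. Step 2 — apply |x|_p = p^{-v_p(x)} = 13^{1} = 13.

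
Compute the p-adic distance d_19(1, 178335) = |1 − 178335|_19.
d_19(1, 178335) = 1/6859

Step 1 — x − y = 1 − 178335 = -178334. Step 2 — v_19(-178334) = 3 (factor: -178334 = −(19^3 · 26); the sign does not affect v_p). Step 3 — |x − y|_19 = 19^{-3} = 1/6859.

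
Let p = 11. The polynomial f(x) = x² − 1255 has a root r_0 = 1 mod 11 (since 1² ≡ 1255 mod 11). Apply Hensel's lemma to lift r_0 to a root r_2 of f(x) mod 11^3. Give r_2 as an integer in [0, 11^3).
r_2 = 386 (mod 1331)

Hensel's recurrence: r_{i+1} = r_i − f(r_i)·(f′(r_i))^{-1} mod 11^{i+2}, with f′(x) = 2x. Iterate:
  r_0 = 1 (mod 11)
  r_1 = 23 (mod 121)
  r_2 = 386 (mod 1331)
Final: r_2 = 386, and one checks f(r_2) ≡ 0 mod 11^3.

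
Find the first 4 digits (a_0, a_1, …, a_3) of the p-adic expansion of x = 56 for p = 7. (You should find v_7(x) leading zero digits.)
(a_0, …, a_3) = (0, 1, 1, 0)

v_7(56) = 1, so a_0 = ... = a_0 = 0. Factor out: x = 7^1 · u with u = 8 a unit in ℤ_7. Expand u iteratively via a_{v+i} = u_i mod 7, u_{i+1} = (u_i − a_{v+i})/7:
  u_0 = 8;  a_1 = 1;  u_1 = (u_0 − 1)/7 = 1
  u_1 = 1;  a_2 = 1;  u_2 = (u_1 − 1)/7 = 0
  u_2 = 0;  a_3 = 0;  u_3 = (u_2 − 0)/7 = 0
Digits: (0, 1, 1, 0).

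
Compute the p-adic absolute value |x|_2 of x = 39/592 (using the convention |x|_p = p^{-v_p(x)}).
|39/592|_2 = 16

Step 1 — compute v_2(x) by factoring powers of 2 out of the numerator and denominator: v_2(39/592) = -4. Step 2 — apply |x|_p = p^{-v_p(x)} = 2^{4} = 16.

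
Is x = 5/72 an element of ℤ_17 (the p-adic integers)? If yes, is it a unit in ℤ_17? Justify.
x ∈ ℤ_17^× (unit); v_17(x) = 0

ℤ_17 = {x ∈ ℚ_17 : v_17(x) ≥ 0} and ℤ_17^× = {x ∈ ℤ_17 : v_17(x) = 0}. Here v_17(5/72) = v_17(num) − v_17(den) = 0; compare against these criteria.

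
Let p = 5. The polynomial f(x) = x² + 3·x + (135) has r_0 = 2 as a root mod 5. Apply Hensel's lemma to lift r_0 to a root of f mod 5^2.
r_1 = 17 (mod 25)

Hensel: r_{i+1} = r_i − f(r_i)·(f′(r_i))^{-1} mod 5^{i+2}, f′(x) = 2x + 3. Iterate:
  r_0 = 2 (mod 5)
  r_1 = 17 (mod 25)
Final: r = 17 satisfies f(r) ≡ 0 mod 5^2.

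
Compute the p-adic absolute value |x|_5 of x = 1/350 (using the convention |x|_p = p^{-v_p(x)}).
|1/350|_5 = 25

Step 1 — compute v_5(x) by factoring powers of 5 out of the numerator and denominator: v_5(1/350) = -2. Step 2 — apply |x|_p = p^{-v_p(x)} = 5^{2} = 25.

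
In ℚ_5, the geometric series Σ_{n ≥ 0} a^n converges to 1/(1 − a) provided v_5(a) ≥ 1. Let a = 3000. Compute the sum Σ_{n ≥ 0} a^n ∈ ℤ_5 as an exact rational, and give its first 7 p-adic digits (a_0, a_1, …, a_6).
Σ a^n = 1/(1 − a) = -1/2999;  first 7 digits = (1, 0, 0, 4, 4, 0, 1)

v_5(a) = 3 ≥ 1, so the series converges in ℤ_5 to 1/(1 − a) = 1/(1 − 3000) = -1/2999. Expand this rational in ℤ_5: compute digits iteratively via d_i = x_i mod 5, x_{i+1} = (x_i − d_i)/5. The first 7 digits are (1, 0, 0, 4, 4, 0, 1).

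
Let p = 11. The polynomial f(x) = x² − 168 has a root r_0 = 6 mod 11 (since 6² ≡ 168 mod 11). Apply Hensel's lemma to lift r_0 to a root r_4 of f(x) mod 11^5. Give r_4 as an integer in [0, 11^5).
r_4 = 18530 (mod 161051)

Hensel's recurrence: r_{i+1} = r_i − f(r_i)·(f′(r_i))^{-1} mod 11^{i+2}, with f′(x) = 2x. Iterate:
  r_0 = 6 (mod 11)
  r_1 = 17 (mod 121)
  r_2 = 1227 (mod 1331)
  r_3 = 3889 (mod 14641)
  r_4 = 18530 (mod 161051)
Final: r_4 = 18530, and one checks f(r_4) ≡ 0 mod 11^5.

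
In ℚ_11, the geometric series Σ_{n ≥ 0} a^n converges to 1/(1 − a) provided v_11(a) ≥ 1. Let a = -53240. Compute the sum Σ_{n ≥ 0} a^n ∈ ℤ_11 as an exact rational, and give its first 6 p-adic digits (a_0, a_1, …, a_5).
Σ a^n = 1/(1 − a) = 1/53241;  first 6 digits = (1, 0, 0, 4, 7, 10)

v_11(a) = 3 ≥ 1, so the series converges in ℤ_11 to 1/(1 − a) = 1/(1 − (-53240)) = 1/53241. Expand this rational in ℤ_11: compute digits iteratively via d_i = x_i mod 11, x_{i+1} = (x_i − d_i)/11. The first 6 digits are (1, 0, 0, 4, 7, 10).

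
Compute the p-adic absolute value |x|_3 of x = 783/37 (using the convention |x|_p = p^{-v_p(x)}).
|783/37|_3 = 1/27

Step 1 — compute v_3(x) by factoring powers of 3 out of the numerator and denominator: v_3(783/37) = 3. Step 2 — apply |x|_p = p^{-v_p(x)} = 3^{-3} = 1/27.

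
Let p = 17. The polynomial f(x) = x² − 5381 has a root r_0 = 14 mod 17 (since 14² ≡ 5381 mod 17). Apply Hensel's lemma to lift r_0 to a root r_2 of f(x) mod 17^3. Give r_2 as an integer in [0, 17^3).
r_2 = 1510 (mod 4913)

Hensel's recurrence: r_{i+1} = r_i − f(r_i)·(f′(r_i))^{-1} mod 17^{i+2}, with f′(x) = 2x. Iterate:
  r_0 = 14 (mod 17)
  r_1 = 65 (mod 289)
  r_2 = 1510 (mod 4913)
Final: r_2 = 1510, and one checks f(r_2) ≡ 0 mod 17^3.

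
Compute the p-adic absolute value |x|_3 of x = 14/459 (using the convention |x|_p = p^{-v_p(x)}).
|14/459|_3 = 27

Step 1 — compute v_3(x) by factoring powers of 3 out of the numerator and denominator: v_3(14/459) = -3. Step 2 — apply |x|_p = p^{-v_p(x)} = 3^{3} = 27.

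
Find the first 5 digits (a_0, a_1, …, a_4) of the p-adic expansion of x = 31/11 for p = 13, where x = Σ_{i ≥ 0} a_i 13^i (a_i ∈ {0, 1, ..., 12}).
(a_0, …, a_4) = (4, 7, 3, 8, 10)

v_13(31/11) = 0 (numerator and denominator both coprime to 13), so x ∈ ℤ_13^×. Compute digits iteratively via a_i = x_i mod 13, x_{i+1} = (x_i − a_i)/13, with x_0 = x:
  x_0 = 31/11;  a_0 = 4;  x_1 = (x_0 − 4)/13 = -1/11
  x_1 = -1/11;  a_1 = 7;  x_2 = (x_1 − 7)/13 = -6/11
  x_2 = -6/11;  a_2 = 3;  x_3 = (x_2 − 3)/13 = -3/11
  x_3 = -3/11;  a_3 = 8;  x_4 = (x_3 − 8)/13 = -7/11
  x_4 = -7/11;  a_4 = 10;  x_5 = (x_4 − 10)/13 = -9/11
Digits: (4, 7, 3, 8, 10).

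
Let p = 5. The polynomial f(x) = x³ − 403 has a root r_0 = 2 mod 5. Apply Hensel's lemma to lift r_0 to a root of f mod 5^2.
r_1 = 12 (mod 25)

Hensel: r_{i+1} = r_i − f(r_i)/f′(r_i) mod 5^{i+2}, where f′(x) = 3x². Iterate:
  r_0 = 2 (mod 5)
  r_1 = 12 (mod 25)
Final: r = 12 with f(r) ≡ 0 mod 5^2.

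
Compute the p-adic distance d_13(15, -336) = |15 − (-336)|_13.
d_13(15, -336) = 1/13

Step 1 — x − y = 15 − (-336) = 351. Step 2 — v_13(351) = 1 (factor: 351 = (13^1 · 27); the sign does not affect v_p). Step 3 — |x − y|_13 = 13^{-1} = 1/13.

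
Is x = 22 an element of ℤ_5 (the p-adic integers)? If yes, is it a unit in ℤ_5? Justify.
x ∈ ℤ_5^× (unit); v_5(x) = 0

ℤ_5 = {x ∈ ℚ_5 : v_5(x) ≥ 0} and ℤ_5^× = {x ∈ ℤ_5 : v_5(x) = 0}. Here v_5(22) = v_5(num) − v_5(den) = 0; compare against these criteria.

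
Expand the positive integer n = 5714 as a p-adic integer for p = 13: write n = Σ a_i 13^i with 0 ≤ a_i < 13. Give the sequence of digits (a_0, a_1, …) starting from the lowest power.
(a_0, a_1, …) = (7, 10, 7, 2)

Repeated division by 13 gives the digits low-to-high: 5714 = 7 + 10·13^1 + 7·13^2 + 2·13^3. Digit sequence: (7, 10, 7, 2).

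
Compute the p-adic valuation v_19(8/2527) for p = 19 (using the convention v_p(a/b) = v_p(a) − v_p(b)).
v_19(8/2527) = -2

Factor powers of 19 from the numerator and denominator of the reduced fraction: 8 = 19^0 · 8 and 2527 = 19^2 · 7. Apply v_p(a/b) = v_p(a) − v_p(b): v_19(8/2527) = 0 − 2 = -2.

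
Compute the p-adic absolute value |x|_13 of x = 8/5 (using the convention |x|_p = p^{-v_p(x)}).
|8/5|_13 = 1

Step 1 — compute v_13(x) by factoring powers of 13 out of the numerator and denominator: v_13(8/5) = 0. Step 2 — apply |x|_p = p^{-v_p(x)} = 13^{0} = 1.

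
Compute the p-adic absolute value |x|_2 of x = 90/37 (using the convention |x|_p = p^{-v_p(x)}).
|90/37|_2 = 1/2

Step 1 — compute v_2(x) by factoring powers of 2 out of the numerator and denominator: v_2(90/37) = 1. Step 2 — apply |x|_p = p^{-v_p(x)} = 2^{-1} = 1/2.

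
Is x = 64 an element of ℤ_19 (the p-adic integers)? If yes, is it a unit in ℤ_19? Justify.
x ∈ ℤ_19^× (unit); v_19(x) = 0

ℤ_19 = {x ∈ ℚ_19 : v_19(x) ≥ 0} and ℤ_19^× = {x ∈ ℤ_19 : v_19(x) = 0}. Here v_19(64) = v_19(num) − v_19(den) = 0; compare against these criteria.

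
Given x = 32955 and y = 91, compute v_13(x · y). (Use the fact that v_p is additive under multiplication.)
v_13(2998905) = 4

v_p(x) = 3 (factor: 32955 = 13^3 · 15); v_p(y) = 1 (factor: 91 = 13^1 · 7). Additivity: v_p(xy) = v_p(x) + v_p(y) = 3 + 1 = 4. (Direct check: xy = 2998905 = 13^4 · (105).)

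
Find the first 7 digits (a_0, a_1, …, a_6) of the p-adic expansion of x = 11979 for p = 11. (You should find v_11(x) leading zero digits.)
(a_0, …, a_6) = (0, 0, 0, 9, 0, 0, 0)

v_11(11979) = 3, so a_0 = ... = a_2 = 0. Factor out: x = 11^3 · u with u = 9 a unit in ℤ_11. Expand u iteratively via a_{v+i} = u_i mod 11, u_{i+1} = (u_i − a_{v+i})/11:
  u_0 = 9;  a_3 = 9;  u_1 = (u_0 − 9)/11 = 0
  u_1 = 0;  a_4 = 0;  u_2 = (u_1 − 0)/11 = 0
  u_2 = 0;  a_5 = 0;  u_3 = (u_2 − 0)/11 = 0
  u_3 = 0;  a_6 = 0;  u_4 = (u_3 − 0)/11 = 0
Digits: (0, 0, 0, 9, 0, 0, 0).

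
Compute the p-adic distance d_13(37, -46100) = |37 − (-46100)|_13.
d_13(37, -46100) = 1/2197

Step 1 — x − y = 37 − (-46100) = 46137. Step 2 — v_13(46137) = 3 (factor: 46137 = (13^3 · 21); the sign does not affect v_p). Step 3 — |x − y|_13 = 13^{-3} = 1/2197.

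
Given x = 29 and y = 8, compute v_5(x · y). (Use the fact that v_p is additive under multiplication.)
v_5(232) = 0

v_p(x) = 0 (factor: 29 = 5^0 · 29); v_p(y) = 0 (factor: 8 = 5^0 · 8). Additivity: v_p(xy) = v_p(x) + v_p(y) = 0 + 0 = 0. (Direct check: xy = 232 = 5^0 · (232).)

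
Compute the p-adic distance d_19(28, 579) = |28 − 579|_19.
d_19(28, 579) = 1/19

Step 1 — x − y = 28 − 579 = -551. Step 2 — v_19(-551) = 1 (factor: -551 = −(19^1 · 29); the sign does not affect v_p). Step 3 — |x − y|_19 = 19^{-1} = 1/19.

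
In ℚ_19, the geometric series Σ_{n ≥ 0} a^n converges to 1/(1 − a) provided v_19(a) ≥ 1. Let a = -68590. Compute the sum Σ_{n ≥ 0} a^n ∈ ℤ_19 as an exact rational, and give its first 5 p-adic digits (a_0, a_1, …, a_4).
Σ a^n = 1/(1 − a) = 1/68591;  first 5 digits = (1, 0, 0, 9, 18)

v_19(a) = 3 ≥ 1, so the series converges in ℤ_19 to 1/(1 − a) = 1/(1 − (-68590)) = 1/68591. Expand this rational in ℤ_19: compute digits iteratively via d_i = x_i mod 19, x_{i+1} = (x_i − d_i)/19. The first 5 digits are (1, 0, 0, 9, 18).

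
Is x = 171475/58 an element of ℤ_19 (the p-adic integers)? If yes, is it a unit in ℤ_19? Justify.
x ∈ ℤ_19 but not a unit; v_19(x) = 3 > 0

ℤ_19 = {x ∈ ℚ_19 : v_19(x) ≥ 0} and ℤ_19^× = {x ∈ ℤ_19 : v_19(x) = 0}. Here v_19(171475/58) = v_19(num) − v_19(den) = 3; compare against these criteria.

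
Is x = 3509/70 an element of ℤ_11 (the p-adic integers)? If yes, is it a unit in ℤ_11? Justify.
x ∈ ℤ_11 but not a unit; v_11(x) = 2 > 0

ℤ_11 = {x ∈ ℚ_11 : v_11(x) ≥ 0} and ℤ_11^× = {x ∈ ℤ_11 : v_11(x) = 0}. Here v_11(3509/70) = v_11(num) − v_11(den) = 2; compare against these criteria.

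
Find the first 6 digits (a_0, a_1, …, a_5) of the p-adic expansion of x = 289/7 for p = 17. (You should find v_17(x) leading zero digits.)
(a_0, …, a_5) = (0, 0, 5, 7, 2, 12)

v_17(289/7) = 2, so a_0 = ... = a_1 = 0. Factor out: x = 17^2 · u with u = 1/7 a unit in ℤ_17. Expand u iteratively via a_{v+i} = u_i mod 17, u_{i+1} = (u_i − a_{v+i})/17:
  u_0 = 1/7;  a_2 = 5;  u_1 = (u_0 − 5)/17 = -2/7
  u_1 = -2/7;  a_3 = 7;  u_2 = (u_1 − 7)/17 = -3/7
  u_2 = -3/7;  a_4 = 2;  u_3 = (u_2 − 2)/17 = -1/7
  u_3 = -1/7;  a_5 = 12;  u_4 = (u_3 − 12)/17 = -5/7
Digits: (0, 0, 5, 7, 2, 12).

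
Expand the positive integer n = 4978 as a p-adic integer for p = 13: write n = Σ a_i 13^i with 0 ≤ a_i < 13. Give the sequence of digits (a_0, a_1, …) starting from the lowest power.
(a_0, a_1, …) = (12, 5, 3, 2)

Repeated division by 13 gives the digits low-to-high: 4978 = 12 + 5·13^1 + 3·13^2 + 2·13^3. Digit sequence: (12, 5, 3, 2).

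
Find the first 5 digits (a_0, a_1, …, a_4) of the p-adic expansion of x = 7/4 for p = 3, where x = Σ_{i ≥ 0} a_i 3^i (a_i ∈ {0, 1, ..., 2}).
(a_0, …, a_4) = (1, 1, 2, 0, 2)

v_3(7/4) = 0 (numerator and denominator both coprime to 3), so x ∈ ℤ_3^×. Compute digits iteratively via a_i = x_i mod 3, x_{i+1} = (x_i − a_i)/3, with x_0 = x:
  x_0 = 7/4;  a_0 = 1;  x_1 = (x_0 − 1)/3 = 1/4
  x_1 = 1/4;  a_1 = 1;  x_2 = (x_1 − 1)/3 = -1/4
  x_2 = -1/4;  a_2 = 2;  x_3 = (x_2 − 2)/3 = -3/4
  x_3 = -3/4;  a_3 = 0;  x_4 = (x_3 − 0)/3 = -1/4
  x_4 = -1/4;  a_4 = 2;  x_5 = (x_4 − 2)/3 = -3/4
Digits: (1, 1, 2, 0, 2).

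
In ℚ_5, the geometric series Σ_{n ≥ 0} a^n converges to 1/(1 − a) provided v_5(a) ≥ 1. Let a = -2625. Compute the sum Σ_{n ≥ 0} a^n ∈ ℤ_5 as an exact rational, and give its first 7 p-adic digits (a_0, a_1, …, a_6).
Σ a^n = 1/(1 − a) = 1/2626;  first 7 digits = (1, 0, 0, 4, 0, 4, 0)

v_5(a) = 3 ≥ 1, so the series converges in ℤ_5 to 1/(1 − a) = 1/(1 − (-2625)) = 1/2626. Expand this rational in ℤ_5: compute digits iteratively via d_i = x_i mod 5, x_{i+1} = (x_i − d_i)/5. The first 7 digits are (1, 0, 0, 4, 0, 4, 0).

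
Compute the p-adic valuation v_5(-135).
v_5(-135) = 1

v_5(n) is the largest exponent k such that 5^k divides n. Factor out: -135 = -5^1 · 27. (Sign doesn't affect v_p.) So v_5(-135) = 1.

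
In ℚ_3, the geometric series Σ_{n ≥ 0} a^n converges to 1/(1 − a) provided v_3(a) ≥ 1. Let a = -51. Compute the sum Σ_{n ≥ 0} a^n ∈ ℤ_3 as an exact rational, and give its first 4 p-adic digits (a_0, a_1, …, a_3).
Σ a^n = 1/(1 − a) = 1/52;  first 4 digits = (1, 1, 1, 2)

v_3(a) = 1 ≥ 1, so the series converges in ℤ_3 to 1/(1 − a) = 1/(1 − (-51)) = 1/52. Expand this rational in ℤ_3: compute digits iteratively via d_i = x_i mod 3, x_{i+1} = (x_i − d_i)/3. The first 4 digits are (1, 1, 1, 2).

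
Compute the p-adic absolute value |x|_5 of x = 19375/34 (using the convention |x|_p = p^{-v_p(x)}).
|19375/34|_5 = 1/625

Step 1 — compute v_5(x) by factoring powers of 5 out of the numerator and denominator: v_5(19375/34) = 4. Step 2 — apply |x|_p = p^{-v_p(x)} = 5^{-4} = 1/625.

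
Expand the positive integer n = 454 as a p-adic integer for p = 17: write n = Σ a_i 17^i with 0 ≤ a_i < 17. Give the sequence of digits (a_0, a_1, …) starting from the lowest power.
(a_0, a_1, …) = (12, 9, 1)

Repeated division by 17 gives the digits low-to-high: 454 = 12 + 9·17^1 + 1·17^2. Digit sequence: (12, 9, 1).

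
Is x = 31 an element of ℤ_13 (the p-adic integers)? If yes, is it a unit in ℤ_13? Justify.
x ∈ ℤ_13^× (unit); v_13(x) = 0

ℤ_13 = {x ∈ ℚ_13 : v_13(x) ≥ 0} and ℤ_13^× = {x ∈ ℤ_13 : v_13(x) = 0}. Here v_13(31) = v_13(num) − v_13(den) = 0; compare against these criteria.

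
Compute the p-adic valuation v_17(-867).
v_17(-867) = 2

v_17(n) is the largest exponent k such that 17^k divides n. Factor out: -867 = -17^2 · 3. (Sign doesn't affect v_p.) So v_17(-867) = 2.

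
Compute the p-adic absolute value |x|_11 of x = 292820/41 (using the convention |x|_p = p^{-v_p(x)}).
|292820/41|_11 = 1/14641

Step 1 — compute v_11(x) by factoring powers of 11 out of the numerator and denominator: v_11(292820/41) = 4. Step 2 — apply |x|_p = p^{-v_p(x)} = 11^{-4} = 1/14641.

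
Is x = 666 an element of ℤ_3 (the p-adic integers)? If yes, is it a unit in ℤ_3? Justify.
x ∈ ℤ_3 but not a unit; v_3(x) = 2 > 0

ℤ_3 = {x ∈ ℚ_3 : v_3(x) ≥ 0} and ℤ_3^× = {x ∈ ℤ_3 : v_3(x) = 0}. Here v_3(666) = v_3(num) − v_3(den) = 2; compare against these criteria.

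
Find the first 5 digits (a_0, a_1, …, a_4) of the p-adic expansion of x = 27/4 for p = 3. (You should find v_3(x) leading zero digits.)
(a_0, …, a_4) = (0, 0, 0, 1, 2)

v_3(27/4) = 3, so a_0 = ... = a_2 = 0. Factor out: x = 3^3 · u with u = 1/4 a unit in ℤ_3. Expand u iteratively via a_{v+i} = u_i mod 3, u_{i+1} = (u_i − a_{v+i})/3:
  u_0 = 1/4;  a_3 = 1;  u_1 = (u_0 − 1)/3 = -1/4
  u_1 = -1/4;  a_4 = 2;  u_2 = (u_1 − 2)/3 = -3/4
Digits: (0, 0, 0, 1, 2).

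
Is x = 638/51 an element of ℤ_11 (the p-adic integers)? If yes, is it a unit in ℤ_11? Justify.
x ∈ ℤ_11 but not a unit; v_11(x) = 1 > 0

ℤ_11 = {x ∈ ℚ_11 : v_11(x) ≥ 0} and ℤ_11^× = {x ∈ ℤ_11 : v_11(x) = 0}. Here v_11(638/51) = v_11(num) − v_11(den) = 1; compare against these criteria.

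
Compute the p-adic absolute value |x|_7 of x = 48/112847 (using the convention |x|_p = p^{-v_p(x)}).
|48/112847|_7 = 2401

Step 1 — compute v_7(x) by factoring powers of 7 out of the numerator and denominator: v_7(48/112847) = -4. Step 2 — apply |x|_p = p^{-v_p(x)} = 7^{4} = 2401.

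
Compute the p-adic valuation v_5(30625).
v_5(30625) = 4

v_5(n) is the largest exponent k such that 5^k divides n. Factor out: 30625 = 5^4 · 49. (Sign doesn't affect v_p.) So v_5(30625) = 4.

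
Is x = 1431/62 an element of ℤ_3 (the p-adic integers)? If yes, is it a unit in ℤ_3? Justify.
x ∈ ℤ_3 but not a unit; v_3(x) = 3 > 0

ℤ_3 = {x ∈ ℚ_3 : v_3(x) ≥ 0} and ℤ_3^× = {x ∈ ℤ_3 : v_3(x) = 0}. Here v_3(1431/62) = v_3(num) − v_3(den) = 3; compare against these criteria.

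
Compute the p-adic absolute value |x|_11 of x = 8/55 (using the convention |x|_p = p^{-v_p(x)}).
|8/55|_11 = 11

Step 1 — compute v_11(x) by factoring powers of 11 out of the numerator and denominator: v_11(8/55) = -1. Step 2 — apply |x|_p = p^{-v_p(x)} = 11^{1} = 11.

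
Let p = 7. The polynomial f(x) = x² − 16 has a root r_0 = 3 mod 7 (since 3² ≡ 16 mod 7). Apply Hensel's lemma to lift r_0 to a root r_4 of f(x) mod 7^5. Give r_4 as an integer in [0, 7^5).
r_4 = 16803 (mod 16807)

Hensel's recurrence: r_{i+1} = r_i − f(r_i)·(f′(r_i))^{-1} mod 7^{i+2}, with f′(x) = 2x. Iterate:
  r_0 = 3 (mod 7)
  r_1 = 45 (mod 49)
  r_2 = 339 (mod 343)
  r_3 = 2397 (mod 2401)
  r_4 = 16803 (mod 16807)
Final: r_4 = 16803, and one checks f(r_4) ≡ 0 mod 7^5.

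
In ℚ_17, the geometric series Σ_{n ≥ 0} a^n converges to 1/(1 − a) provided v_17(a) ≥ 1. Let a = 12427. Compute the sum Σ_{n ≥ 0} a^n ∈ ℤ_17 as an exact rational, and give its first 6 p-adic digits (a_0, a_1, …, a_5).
Σ a^n = 1/(1 − a) = -1/12426;  first 6 digits = (1, 0, 9, 2, 13, 6)

v_17(a) = 2 ≥ 1, so the series converges in ℤ_17 to 1/(1 − a) = 1/(1 − 12427) = -1/12426. Expand this rational in ℤ_17: compute digits iteratively via d_i = x_i mod 17, x_{i+1} = (x_i − d_i)/17. The first 6 digits are (1, 0, 9, 2, 13, 6).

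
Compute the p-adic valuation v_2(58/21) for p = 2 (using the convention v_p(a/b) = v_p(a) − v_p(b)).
v_2(58/21) = 1

Factor powers of 2 from the numerator and denominator of the reduced fraction: 58 = 2^1 · 29 and 21 = 2^0 · 21. Apply v_p(a/b) = v_p(a) − v_p(b): v_2(58/21) = 1 − 0 = 1.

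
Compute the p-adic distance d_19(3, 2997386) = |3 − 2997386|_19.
d_19(3, 2997386) = 1/130321

Step 1 — x − y = 3 − 2997386 = -2997383. Step 2 — v_19(-2997383) = 4 (factor: -2997383 = −(19^4 · 23); the sign does not affect v_p). Step 3 — |x − y|_19 = 19^{-4} = 1/130321.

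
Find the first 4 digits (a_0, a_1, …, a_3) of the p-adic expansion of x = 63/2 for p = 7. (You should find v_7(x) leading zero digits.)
(a_0, …, a_3) = (0, 1, 4, 3)

v_7(63/2) = 1, so a_0 = ... = a_0 = 0. Factor out: x = 7^1 · u with u = 9/2 a unit in ℤ_7. Expand u iteratively via a_{v+i} = u_i mod 7, u_{i+1} = (u_i − a_{v+i})/7:
  u_0 = 9/2;  a_1 = 1;  u_1 = (u_0 − 1)/7 = 1/2
  u_1 = 1/2;  a_2 = 4;  u_2 = (u_1 − 4)/7 = -1/2
  u_2 = -1/2;  a_3 = 3;  u_3 = (u_2 − 3)/7 = -1/2
Digits: (0, 1, 4, 3).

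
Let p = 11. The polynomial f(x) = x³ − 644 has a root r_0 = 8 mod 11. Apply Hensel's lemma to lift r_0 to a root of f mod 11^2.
r_1 = 107 (mod 121)

Hensel: r_{i+1} = r_i − f(r_i)/f′(r_i) mod 11^{i+2}, where f′(x) = 3x². Iterate:
  r_0 = 8 (mod 11)
  r_1 = 107 (mod 121)
Final: r = 107 with f(r) ≡ 0 mod 11^2.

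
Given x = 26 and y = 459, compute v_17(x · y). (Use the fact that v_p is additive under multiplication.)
v_17(11934) = 1

v_p(x) = 0 (factor: 26 = 17^0 · 26); v_p(y) = 1 (factor: 459 = 17^1 · 27). Additivity: v_p(xy) = v_p(x) + v_p(y) = 0 + 1 = 1. (Direct check: xy = 11934 = 17^1 · (702).)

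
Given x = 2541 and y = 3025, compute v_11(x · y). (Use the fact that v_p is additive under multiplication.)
v_11(7686525) = 4

v_p(x) = 2 (factor: 2541 = 11^2 · 21); v_p(y) = 2 (factor: 3025 = 11^2 · 25). Additivity: v_p(xy) = v_p(x) + v_p(y) = 2 + 2 = 4. (Direct check: xy = 7686525 = 11^4 · (525).)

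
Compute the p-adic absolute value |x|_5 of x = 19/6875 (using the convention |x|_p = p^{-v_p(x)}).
|19/6875|_5 = 625

Step 1 — compute v_5(x) by factoring powers of 5 out of the numerator and denominator: v_5(19/6875) = -4. Step 2 — apply |x|_p = p^{-v_p(x)} = 5^{4} = 625.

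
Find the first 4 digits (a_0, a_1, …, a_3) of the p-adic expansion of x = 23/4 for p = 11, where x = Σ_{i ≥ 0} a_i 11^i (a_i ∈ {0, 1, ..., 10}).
(a_0, …, a_3) = (3, 3, 8, 2)

v_11(23/4) = 0 (numerator and denominator both coprime to 11), so x ∈ ℤ_11^×. Compute digits iteratively via a_i = x_i mod 11, x_{i+1} = (x_i − a_i)/11, with x_0 = x:
  x_0 = 23/4;  a_0 = 3;  x_1 = (x_0 − 3)/11 = 1/4
  x_1 = 1/4;  a_1 = 3;  x_2 = (x_1 − 3)/11 = -1/4
  x_2 = -1/4;  a_2 = 8;  x_3 = (x_2 − 8)/11 = -3/4
  x_3 = -3/4;  a_3 = 2;  x_4 = (x_3 − 2)/11 = -1/4
Digits: (3, 3, 8, 2).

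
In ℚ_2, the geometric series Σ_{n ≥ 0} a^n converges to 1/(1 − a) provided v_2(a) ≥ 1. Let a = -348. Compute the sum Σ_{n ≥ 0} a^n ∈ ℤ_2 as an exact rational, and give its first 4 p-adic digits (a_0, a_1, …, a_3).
Σ a^n = 1/(1 − a) = 1/349;  first 4 digits = (1, 0, 1, 0)

v_2(a) = 2 ≥ 1, so the series converges in ℤ_2 to 1/(1 − a) = 1/(1 − (-348)) = 1/349. Expand this rational in ℤ_2: compute digits iteratively via d_i = x_i mod 2, x_{i+1} = (x_i − d_i)/2. The first 4 digits are (1, 0, 1, 0).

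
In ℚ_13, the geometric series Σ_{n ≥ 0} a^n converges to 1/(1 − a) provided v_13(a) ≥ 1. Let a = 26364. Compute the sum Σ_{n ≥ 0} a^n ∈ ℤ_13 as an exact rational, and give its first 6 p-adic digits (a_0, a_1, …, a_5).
Σ a^n = 1/(1 − a) = -1/26363;  first 6 digits = (1, 0, 0, 12, 0, 0)

v_13(a) = 3 ≥ 1, so the series converges in ℤ_13 to 1/(1 − a) = 1/(1 − 26364) = -1/26363. Expand this rational in ℤ_13: compute digits iteratively via d_i = x_i mod 13, x_{i+1} = (x_i − d_i)/13. The first 6 digits are (1, 0, 0, 12, 0, 0).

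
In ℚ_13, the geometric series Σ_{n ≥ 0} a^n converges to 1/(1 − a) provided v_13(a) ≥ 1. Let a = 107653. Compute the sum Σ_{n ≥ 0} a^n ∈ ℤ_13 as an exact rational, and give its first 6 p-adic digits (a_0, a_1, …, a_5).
Σ a^n = 1/(1 − a) = -1/107652;  first 6 digits = (1, 0, 0, 10, 3, 0)

v_13(a) = 3 ≥ 1, so the series converges in ℤ_13 to 1/(1 − a) = 1/(1 − 107653) = -1/107652. Expand this rational in ℤ_13: compute digits iteratively via d_i = x_i mod 13, x_{i+1} = (x_i − d_i)/13. The first 6 digits are (1, 0, 0, 10, 3, 0).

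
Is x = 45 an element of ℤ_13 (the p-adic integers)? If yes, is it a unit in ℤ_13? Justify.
x ∈ ℤ_13^× (unit); v_13(x) = 0

ℤ_13 = {x ∈ ℚ_13 : v_13(x) ≥ 0} and ℤ_13^× = {x ∈ ℤ_13 : v_13(x) = 0}. Here v_13(45) = v_13(num) − v_13(den) = 0; compare against these criteria.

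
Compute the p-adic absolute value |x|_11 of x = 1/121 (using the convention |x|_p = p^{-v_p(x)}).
|1/121|_11 = 121

Step 1 — compute v_11(x) by factoring powers of 11 out of the numerator and denominator: v_11(1/121) = -2. Step 2 — apply |x|_p = p^{-v_p(x)} = 11^{2} = 121.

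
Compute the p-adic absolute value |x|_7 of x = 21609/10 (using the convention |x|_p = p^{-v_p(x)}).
|21609/10|_7 = 1/2401

Step 1 — compute v_7(x) by factoring powers of 7 out of the numerator and denominator: v_7(21609/10) = 4. Step 2 — apply |x|_p = p^{-v_p(x)} = 7^{-4} = 1/2401.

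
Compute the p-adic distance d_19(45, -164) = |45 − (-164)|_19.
d_19(45, -164) = 1/19

Step 1 — x − y = 45 − (-164) = 209. Step 2 — v_19(209) = 1 (factor: 209 = (19^1 · 11); the sign does not affect v_p). Step 3 — |x − y|_19 = 19^{-1} = 1/19.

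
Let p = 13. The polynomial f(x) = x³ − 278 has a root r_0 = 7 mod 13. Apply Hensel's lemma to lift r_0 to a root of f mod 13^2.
r_1 = 33 (mod 169)

Hensel: r_{i+1} = r_i − f(r_i)/f′(r_i) mod 13^{i+2}, where f′(x) = 3x². Iterate:
  r_0 = 7 (mod 13)
  r_1 = 33 (mod 169)
Final: r = 33 with f(r) ≡ 0 mod 13^2.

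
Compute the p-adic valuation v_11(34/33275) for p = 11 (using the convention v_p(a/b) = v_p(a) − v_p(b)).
v_11(34/33275) = -3

Factor powers of 11 from the numerator and denominator of the reduced fraction: 34 = 11^0 · 34 and 33275 = 11^3 · 25. Apply v_p(a/b) = v_p(a) − v_p(b): v_11(34/33275) = 0 − 3 = -3.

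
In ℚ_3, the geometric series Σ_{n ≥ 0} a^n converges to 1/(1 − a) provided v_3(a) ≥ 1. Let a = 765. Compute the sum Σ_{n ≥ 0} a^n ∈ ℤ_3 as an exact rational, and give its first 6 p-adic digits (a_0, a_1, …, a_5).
Σ a^n = 1/(1 − a) = -1/764;  first 6 digits = (1, 0, 1, 1, 1, 2)

v_3(a) = 2 ≥ 1, so the series converges in ℤ_3 to 1/(1 − a) = 1/(1 − 765) = -1/764. Expand this rational in ℤ_3: compute digits iteratively via d_i = x_i mod 3, x_{i+1} = (x_i − d_i)/3. The first 6 digits are (1, 0, 1, 1, 1, 2).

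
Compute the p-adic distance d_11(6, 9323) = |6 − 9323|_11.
d_11(6, 9323) = 1/1331

Step 1 — x − y = 6 − 9323 = -9317. Step 2 — v_11(-9317) = 3 (factor: -9317 = −(11^3 · 7); the sign does not affect v_p). Step 3 — |x − y|_11 = 11^{-3} = 1/1331.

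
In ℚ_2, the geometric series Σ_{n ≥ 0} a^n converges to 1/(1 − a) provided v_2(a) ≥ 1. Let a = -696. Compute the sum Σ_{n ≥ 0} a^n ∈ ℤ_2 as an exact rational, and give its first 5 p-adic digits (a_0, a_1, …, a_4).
Σ a^n = 1/(1 − a) = 1/697;  first 5 digits = (1, 0, 0, 1, 0)

v_2(a) = 3 ≥ 1, so the series converges in ℤ_2 to 1/(1 − a) = 1/(1 − (-696)) = 1/697. Expand this rational in ℤ_2: compute digits iteratively via d_i = x_i mod 2, x_{i+1} = (x_i − d_i)/2. The first 5 digits are (1, 0, 0, 1, 0).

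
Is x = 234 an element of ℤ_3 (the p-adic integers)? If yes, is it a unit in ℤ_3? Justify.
x ∈ ℤ_3 but not a unit; v_3(x) = 2 > 0

ℤ_3 = {x ∈ ℚ_3 : v_3(x) ≥ 0} and ℤ_3^× = {x ∈ ℤ_3 : v_3(x) = 0}. Here v_3(234) = v_3(num) − v_3(den) = 2; compare against these criteria.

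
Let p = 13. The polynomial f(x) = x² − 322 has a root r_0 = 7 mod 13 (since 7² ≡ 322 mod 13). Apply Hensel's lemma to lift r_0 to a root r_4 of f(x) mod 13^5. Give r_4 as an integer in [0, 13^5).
r_4 = 355011 (mod 371293)

Hensel's recurrence: r_{i+1} = r_i − f(r_i)·(f′(r_i))^{-1} mod 13^{i+2}, with f′(x) = 2x. Iterate:
  r_0 = 7 (mod 13)
  r_1 = 111 (mod 169)
  r_2 = 1294 (mod 2197)
  r_3 = 12279 (mod 28561)
  r_4 = 355011 (mod 371293)
Final: r_4 = 355011, and one checks f(r_4) ≡ 0 mod 13^5.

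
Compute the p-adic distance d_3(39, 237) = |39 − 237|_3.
d_3(39, 237) = 1/9

Step 1 — x − y = 39 − 237 = -198. Step 2 — v_3(-198) = 2 (factor: -198 = −(3^2 · 22); the sign does not affect v_p). Step 3 — |x − y|_3 = 3^{-2} = 1/9.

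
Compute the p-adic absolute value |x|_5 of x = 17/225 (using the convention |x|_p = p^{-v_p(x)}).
|17/225|_5 = 25

Step 1 — compute v_5(x) by factoring powers of 5 out of the numerator and denominator: v_5(17/225) = -2. Step 2 — apply |x|_p = p^{-v_p(x)} = 5^{2} = 25.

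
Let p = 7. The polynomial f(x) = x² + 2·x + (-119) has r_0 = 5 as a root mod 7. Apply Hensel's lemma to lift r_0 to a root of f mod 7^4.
r_3 = 1580 (mod 2401)

Hensel: r_{i+1} = r_i − f(r_i)·(f′(r_i))^{-1} mod 7^{i+2}, f′(x) = 2x + 2. Iterate:
  r_0 = 5 (mod 7)
  r_1 = 12 (mod 49)
  r_2 = 208 (mod 343)
  r_3 = 1580 (mod 2401)
Final: r = 1580 satisfies f(r) ≡ 0 mod 7^4.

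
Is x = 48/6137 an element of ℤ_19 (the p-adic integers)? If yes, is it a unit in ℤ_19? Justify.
x ∉ ℤ_19 (v_19(x) = -2 < 0)

ℤ_19 = {x ∈ ℚ_19 : v_19(x) ≥ 0} and ℤ_19^× = {x ∈ ℤ_19 : v_19(x) = 0}. Here v_19(48/6137) = v_19(num) − v_19(den) = -2; compare against these criteria.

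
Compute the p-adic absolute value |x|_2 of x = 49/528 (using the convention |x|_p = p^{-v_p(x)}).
|49/528|_2 = 16

Step 1 — compute v_2(x) by factoring powers of 2 out of the numerator and denominator: v_2(49/528) = -4. Step 2 — apply |x|_p = p^{-v_p(x)} = 2^{4} = 16.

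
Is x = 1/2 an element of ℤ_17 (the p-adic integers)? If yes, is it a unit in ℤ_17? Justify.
x ∈ ℤ_17^× (unit); v_17(x) = 0

ℤ_17 = {x ∈ ℚ_17 : v_17(x) ≥ 0} and ℤ_17^× = {x ∈ ℤ_17 : v_17(x) = 0}. Here v_17(1/2) = v_17(num) − v_17(den) = 0; compare against these criteria.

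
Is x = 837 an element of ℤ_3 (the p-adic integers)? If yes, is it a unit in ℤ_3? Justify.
x ∈ ℤ_3 but not a unit; v_3(x) = 3 > 0

ℤ_3 = {x ∈ ℚ_3 : v_3(x) ≥ 0} and ℤ_3^× = {x ∈ ℤ_3 : v_3(x) = 0}. Here v_3(837) = v_3(num) − v_3(den) = 3; compare against these criteria.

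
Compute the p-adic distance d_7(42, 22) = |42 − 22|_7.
d_7(42, 22) = 1

Step 1 — x − y = 42 − 22 = 20. Step 2 — v_7(20) = 0 (factor: 20 = (7^0 · 20); the sign does not affect v_p). Step 3 — |x − y|_7 = 7^{0} = 1.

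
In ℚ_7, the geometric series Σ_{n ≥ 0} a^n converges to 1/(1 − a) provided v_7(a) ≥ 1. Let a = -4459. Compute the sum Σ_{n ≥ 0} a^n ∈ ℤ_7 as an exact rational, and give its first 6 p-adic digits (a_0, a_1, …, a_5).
Σ a^n = 1/(1 − a) = 1/4460;  first 6 digits = (1, 0, 0, 1, 5, 6)

v_7(a) = 3 ≥ 1, so the series converges in ℤ_7 to 1/(1 − a) = 1/(1 − (-4459)) = 1/4460. Expand this rational in ℤ_7: compute digits iteratively via d_i = x_i mod 7, x_{i+1} = (x_i − d_i)/7. The first 6 digits are (1, 0, 0, 1, 5, 6).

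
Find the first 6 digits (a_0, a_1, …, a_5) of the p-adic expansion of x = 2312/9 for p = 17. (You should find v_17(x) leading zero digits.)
(a_0, …, a_5) = (0, 0, 16, 1, 15, 1)

v_17(2312/9) = 2, so a_0 = ... = a_1 = 0. Factor out: x = 17^2 · u with u = 8/9 a unit in ℤ_17. Expand u iteratively via a_{v+i} = u_i mod 17, u_{i+1} = (u_i − a_{v+i})/17:
  u_0 = 8/9;  a_2 = 16;  u_1 = (u_0 − 16)/17 = -8/9
  u_1 = -8/9;  a_3 = 1;  u_2 = (u_1 − 1)/17 = -1/9
  u_2 = -1/9;  a_4 = 15;  u_3 = (u_2 − 15)/17 = -8/9
  u_3 = -8/9;  a_5 = 1;  u_4 = (u_3 − 1)/17 = -1/9
Digits: (0, 0, 16, 1, 15, 1).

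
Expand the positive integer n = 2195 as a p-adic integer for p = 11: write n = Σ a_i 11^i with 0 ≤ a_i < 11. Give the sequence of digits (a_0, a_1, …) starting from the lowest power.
(a_0, a_1, …) = (6, 1, 7, 1)

Repeated division by 11 gives the digits low-to-high: 2195 = 6 + 1·11^1 + 7·11^2 + 1·11^3. Digit sequence: (6, 1, 7, 1).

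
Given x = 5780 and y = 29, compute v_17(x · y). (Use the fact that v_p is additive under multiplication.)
v_17(167620) = 2

v_p(x) = 2 (factor: 5780 = 17^2 · 20); v_p(y) = 0 (factor: 29 = 17^0 · 29). Additivity: v_p(xy) = v_p(x) + v_p(y) = 2 + 0 = 2. (Direct check: xy = 167620 = 17^2 · (580).)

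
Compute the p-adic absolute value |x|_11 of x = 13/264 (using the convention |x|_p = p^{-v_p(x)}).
|13/264|_11 = 11

Step 1 — compute v_11(x) by factoring powers of 11 out of the numerator and denominator: v_11(13/264) = -1. Step 2 — apply |x|_p = p^{-v_p(x)} = 11^{1} = 11.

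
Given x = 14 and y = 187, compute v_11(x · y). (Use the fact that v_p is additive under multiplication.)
v_11(2618) = 1

v_p(x) = 0 (factor: 14 = 11^0 · 14); v_p(y) = 1 (factor: 187 = 11^1 · 17). Additivity: v_p(xy) = v_p(x) + v_p(y) = 0 + 1 = 1. (Direct check: xy = 2618 = 11^1 · (238).)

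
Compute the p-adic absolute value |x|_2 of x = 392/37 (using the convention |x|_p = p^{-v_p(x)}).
|392/37|_2 = 1/8

Step 1 — compute v_2(x) by factoring powers of 2 out of the numerator and denominator: v_2(392/37) = 3. Step 2 — apply |x|_p = p^{-v_p(x)} = 2^{-3} = 1/8.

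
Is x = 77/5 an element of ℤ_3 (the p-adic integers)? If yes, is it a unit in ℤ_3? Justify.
x ∈ ℤ_3^× (unit); v_3(x) = 0

ℤ_3 = {x ∈ ℚ_3 : v_3(x) ≥ 0} and ℤ_3^× = {x ∈ ℤ_3 : v_3(x) = 0}. Here v_3(77/5) = v_3(num) − v_3(den) = 0; compare against these criteria.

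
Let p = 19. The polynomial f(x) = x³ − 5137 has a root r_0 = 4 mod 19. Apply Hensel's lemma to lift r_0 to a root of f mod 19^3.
r_2 = 6179 (mod 6859)

Hensel: r_{i+1} = r_i − f(r_i)/f′(r_i) mod 19^{i+2}, where f′(x) = 3x². Iterate:
  r_0 = 4 (mod 19)
  r_1 = 42 (mod 361)
  r_2 = 6179 (mod 6859)
Final: r = 6179 with f(r) ≡ 0 mod 19^3.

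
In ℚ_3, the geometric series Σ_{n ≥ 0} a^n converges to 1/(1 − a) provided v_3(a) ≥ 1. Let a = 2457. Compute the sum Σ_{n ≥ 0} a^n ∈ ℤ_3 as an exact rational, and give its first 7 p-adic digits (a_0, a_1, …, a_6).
Σ a^n = 1/(1 − a) = -1/2456;  first 7 digits = (1, 0, 0, 1, 0, 1, 1)

v_3(a) = 3 ≥ 1, so the series converges in ℤ_3 to 1/(1 − a) = 1/(1 − 2457) = -1/2456. Expand this rational in ℤ_3: compute digits iteratively via d_i = x_i mod 3, x_{i+1} = (x_i − d_i)/3. The first 7 digits are (1, 0, 0, 1, 0, 1, 1).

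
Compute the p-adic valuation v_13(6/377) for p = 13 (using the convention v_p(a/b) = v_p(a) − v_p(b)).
v_13(6/377) = -1

Factor powers of 13 from the numerator and denominator of the reduced fraction: 6 = 13^0 · 6 and 377 = 13^1 · 29. Apply v_p(a/b) = v_p(a) − v_p(b): v_13(6/377) = 0 − 1 = -1.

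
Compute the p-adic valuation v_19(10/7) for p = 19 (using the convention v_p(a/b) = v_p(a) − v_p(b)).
v_19(10/7) = 0

Factor powers of 19 from the numerator and denominator of the reduced fraction: 10 = 19^0 · 10 and 7 = 19^0 · 7. Apply v_p(a/b) = v_p(a) − v_p(b): v_19(10/7) = 0 − 0 = 0.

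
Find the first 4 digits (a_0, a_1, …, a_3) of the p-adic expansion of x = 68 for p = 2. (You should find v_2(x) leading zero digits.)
(a_0, …, a_3) = (0, 0, 1, 0)

v_2(68) = 2, so a_0 = ... = a_1 = 0. Factor out: x = 2^2 · u with u = 17 a unit in ℤ_2. Expand u iteratively via a_{v+i} = u_i mod 2, u_{i+1} = (u_i − a_{v+i})/2:
  u_0 = 17;  a_2 = 1;  u_1 = (u_0 − 1)/2 = 8
  u_1 = 8;  a_3 = 0;  u_2 = (u_1 − 0)/2 = 4
Digits: (0, 0, 1, 0).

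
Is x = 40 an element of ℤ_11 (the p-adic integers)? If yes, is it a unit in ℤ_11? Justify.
x ∈ ℤ_11^× (unit); v_11(x) = 0

ℤ_11 = {x ∈ ℚ_11 : v_11(x) ≥ 0} and ℤ_11^× = {x ∈ ℤ_11 : v_11(x) = 0}. Here v_11(40) = v_11(num) − v_11(den) = 0; compare against these criteria.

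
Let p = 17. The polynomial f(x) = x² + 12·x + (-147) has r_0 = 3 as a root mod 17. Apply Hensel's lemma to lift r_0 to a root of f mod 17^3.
r_2 = 2706 (mod 4913)

Hensel: r_{i+1} = r_i − f(r_i)·(f′(r_i))^{-1} mod 17^{i+2}, f′(x) = 2x + 12. Iterate:
  r_0 = 3 (mod 17)
  r_1 = 105 (mod 289)
  r_2 = 2706 (mod 4913)
Final: r = 2706 satisfies f(r) ≡ 0 mod 17^3.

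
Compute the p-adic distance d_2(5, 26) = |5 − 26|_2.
d_2(5, 26) = 1

Step 1 — x − y = 5 − 26 = -21. Step 2 — v_2(-21) = 0 (factor: -21 = −(2^0 · 21); the sign does not affect v_p). Step 3 — |x − y|_2 = 2^{0} = 1.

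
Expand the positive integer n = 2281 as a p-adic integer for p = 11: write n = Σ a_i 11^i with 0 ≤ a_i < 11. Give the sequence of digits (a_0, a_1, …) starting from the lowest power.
(a_0, a_1, …) = (4, 9, 7, 1)

Repeated division by 11 gives the digits low-to-high: 2281 = 4 + 9·11^1 + 7·11^2 + 1·11^3. Digit sequence: (4, 9, 7, 1).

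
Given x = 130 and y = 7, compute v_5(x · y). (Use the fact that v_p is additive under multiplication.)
v_5(910) = 1

v_p(x) = 1 (factor: 130 = 5^1 · 26); v_p(y) = 0 (factor: 7 = 5^0 · 7). Additivity: v_p(xy) = v_p(x) + v_p(y) = 1 + 0 = 1. (Direct check: xy = 910 = 5^1 · (182).)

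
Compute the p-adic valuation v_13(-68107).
v_13(-68107) = 3

v_13(n) is the largest exponent k such that 13^k divides n. Factor out: -68107 = -13^3 · 31. (Sign doesn't affect v_p.) So v_13(-68107) = 3.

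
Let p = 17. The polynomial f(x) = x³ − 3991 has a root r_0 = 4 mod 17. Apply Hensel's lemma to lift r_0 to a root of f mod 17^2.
r_1 = 140 (mod 289)

Hensel: r_{i+1} = r_i − f(r_i)/f′(r_i) mod 17^{i+2}, where f′(x) = 3x². Iterate:
  r_0 = 4 (mod 17)
  r_1 = 140 (mod 289)
Final: r = 140 with f(r) ≡ 0 mod 17^2.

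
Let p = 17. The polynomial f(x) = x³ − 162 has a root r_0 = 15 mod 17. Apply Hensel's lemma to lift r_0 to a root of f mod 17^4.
r_3 = 80017 (mod 83521)

Hensel: r_{i+1} = r_i − f(r_i)/f′(r_i) mod 17^{i+2}, where f′(x) = 3x². Iterate:
  r_0 = 15 (mod 17)
  r_1 = 253 (mod 289)
  r_2 = 1409 (mod 4913)
  r_3 = 80017 (mod 83521)
Final: r = 80017 with f(r) ≡ 0 mod 17^4.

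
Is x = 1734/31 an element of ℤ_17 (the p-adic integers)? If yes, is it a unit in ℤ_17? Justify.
x ∈ ℤ_17 but not a unit; v_17(x) = 2 > 0

ℤ_17 = {x ∈ ℚ_17 : v_17(x) ≥ 0} and ℤ_17^× = {x ∈ ℤ_17 : v_17(x) = 0}. Here v_17(1734/31) = v_17(num) − v_17(den) = 2; compare against these criteria.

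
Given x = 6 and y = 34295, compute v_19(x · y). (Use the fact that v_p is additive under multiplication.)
v_19(205770) = 3

v_p(x) = 0 (factor: 6 = 19^0 · 6); v_p(y) = 3 (factor: 34295 = 19^3 · 5). Additivity: v_p(xy) = v_p(x) + v_p(y) = 0 + 3 = 3. (Direct check: xy = 205770 = 19^3 · (30).)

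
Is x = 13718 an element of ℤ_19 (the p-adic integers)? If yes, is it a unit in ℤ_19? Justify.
x ∈ ℤ_19 but not a unit; v_19(x) = 3 > 0

ℤ_19 = {x ∈ ℚ_19 : v_19(x) ≥ 0} and ℤ_19^× = {x ∈ ℤ_19 : v_19(x) = 0}. Here v_19(13718) = v_19(num) − v_19(den) = 3; compare against these criteria.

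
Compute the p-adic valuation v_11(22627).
v_11(22627) = 3

v_11(n) is the largest exponent k such that 11^k divides n. Factor out: 22627 = 11^3 · 17. (Sign doesn't affect v_p.) So v_11(22627) = 3.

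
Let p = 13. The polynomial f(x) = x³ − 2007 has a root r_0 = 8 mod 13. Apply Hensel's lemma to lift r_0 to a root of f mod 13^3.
r_2 = 918 (mod 2197)

Hensel: r_{i+1} = r_i − f(r_i)/f′(r_i) mod 13^{i+2}, where f′(x) = 3x². Iterate:
  r_0 = 8 (mod 13)
  r_1 = 73 (mod 169)
  r_2 = 918 (mod 2197)
Final: r = 918 with f(r) ≡ 0 mod 13^3.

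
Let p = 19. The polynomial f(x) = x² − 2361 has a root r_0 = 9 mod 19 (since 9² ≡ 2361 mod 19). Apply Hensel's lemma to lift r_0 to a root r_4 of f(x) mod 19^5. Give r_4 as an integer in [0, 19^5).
r_4 = 1064845 (mod 2476099)

Hensel's recurrence: r_{i+1} = r_i − f(r_i)·(f′(r_i))^{-1} mod 19^{i+2}, with f′(x) = 2x. Iterate:
  r_0 = 9 (mod 19)
  r_1 = 256 (mod 361)
  r_2 = 1700 (mod 6859)
  r_3 = 22277 (mod 130321)
  r_4 = 1064845 (mod 2476099)
Final: r_4 = 1064845, and one checks f(r_4) ≡ 0 mod 19^5.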